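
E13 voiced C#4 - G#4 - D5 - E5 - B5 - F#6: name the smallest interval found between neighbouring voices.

Adjacent intervals: C#4→G#4 = perfect fifth; G#4→D5 = diminished fifth; D5→E5 = major second; E5→B5 = perfect fifth; B5→F#6 = perfect fifth.
The smallest is D5 to E5, a major second (2 semitones).

major second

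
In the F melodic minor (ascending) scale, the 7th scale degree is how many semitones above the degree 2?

The scale is F G Ab Bb C D E.
G up to E is a major sixth — 9 semitones.

9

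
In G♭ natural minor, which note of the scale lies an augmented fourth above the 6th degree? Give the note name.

The scale is G♭ A♭ B𝄫 C♭ D♭ E𝄫 F♭.
The 6th degree is E𝄫; an augmented fourth above that is A♭ — scale degree 2.

Ab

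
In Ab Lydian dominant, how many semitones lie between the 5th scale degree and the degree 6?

2

The scale is Ab Bb C D Eb F Gb.
Eb up to F is a major second — 2 semitones.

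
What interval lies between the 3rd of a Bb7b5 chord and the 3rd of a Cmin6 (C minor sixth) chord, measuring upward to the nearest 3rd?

m2

The 3rd of Bb7b5 is D; the 3rd of Cmin6 (C minor sixth) is Eb.
2 letter names make it a second; at 1 semitone (a half step narrower than major) the quality is minor.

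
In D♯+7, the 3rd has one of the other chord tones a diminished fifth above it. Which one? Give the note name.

The chord tones of D♯aug7 are D♯, F𝄪, A𝄪, C♯.
The 3rd is F𝄪. A diminished fifth above F𝄪 is C♯.
C♯ is the chord's 7th.

C#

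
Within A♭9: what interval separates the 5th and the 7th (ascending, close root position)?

A♭9 (A♭ dominant ninth): A♭-C-E♭-G♭-B♭.
That puts E♭ below G♭.
E♭ up to G♭ is 3 semitones, a half step narrower than a major third, so the interval is minor.

m3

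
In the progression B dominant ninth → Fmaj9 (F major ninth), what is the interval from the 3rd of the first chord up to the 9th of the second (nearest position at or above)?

diminished 4th

B dominant ninth has D♯ as its 3rd, and Fmaj9 (F major ninth) has G as its 9th.
4 letter names make it a fourth; at 4 semitones (a half step narrower than perfect) the quality is diminished.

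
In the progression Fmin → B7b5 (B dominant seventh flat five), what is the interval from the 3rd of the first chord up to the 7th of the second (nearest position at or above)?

augmented 1st

The 3rd of Fmin is Ab; the 7th of B7b5 (B dominant seventh flat five) is A.
Ab up to A is 1 semitone, a half step wider than a perfect unison, so the interval is augmented.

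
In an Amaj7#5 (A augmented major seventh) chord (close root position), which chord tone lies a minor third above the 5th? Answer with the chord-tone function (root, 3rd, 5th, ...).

A+maj7: A-C♯-E♯-G♯.
The 5th is E♯. A minor third above E♯ is G♯.
G♯ is the chord's 7th.

7th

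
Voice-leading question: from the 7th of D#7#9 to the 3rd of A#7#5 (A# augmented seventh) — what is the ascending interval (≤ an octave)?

augmented unison

D#7#9 has C# as its 7th, and A#7#5 (A# augmented seventh) has C## as its 3rd.
C# up to C## is 1 semitone, a half step wider than a perfect unison, so the interval is augmented.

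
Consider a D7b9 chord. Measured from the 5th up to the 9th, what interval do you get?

diminished fifth

D7b9 (D dominant seventh flat nine): D, F#, A, C, Eb.
The 5th is A and the 9th is Eb.
From A to Eb: 6 semitones over a fifth = diminished.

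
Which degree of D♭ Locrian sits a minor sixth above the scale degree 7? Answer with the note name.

The scale is D♭ E𝄫 F♭ G♭ A𝄫 B𝄫 C♭.
The scale degree 7 is C♭; a minor sixth above that is A𝄫 — scale degree 5.

Abb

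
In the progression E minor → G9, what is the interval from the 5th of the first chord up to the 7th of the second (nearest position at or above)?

E minor has B as its 5th, and G9 has F as its 7th.
5 letter names make it a fifth; at 6 semitones (a half step narrower than perfect) the quality is diminished.

diminished fifth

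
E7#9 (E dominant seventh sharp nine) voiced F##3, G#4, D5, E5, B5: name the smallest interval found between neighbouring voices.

M2

Adjacent intervals: F##3→G#4 = minor ninth; G#4→D5 = diminished fifth; D5→E5 = major second; E5→B5 = perfect fifth.
The smallest is D5 to E5, a major second (2 semitones).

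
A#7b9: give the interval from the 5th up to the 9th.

A# dominant seventh flat nine is spelled A#-C##-E#-G#-B.
That puts E# below B.
From E# to B: 6 semitones over a fifth = diminished.

diminished fifth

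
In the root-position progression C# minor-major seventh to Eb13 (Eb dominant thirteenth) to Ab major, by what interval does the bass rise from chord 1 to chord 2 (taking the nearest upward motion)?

diminished third

The roots are C# and Eb.
3 letter names make it a third; at 2 semitones (a whole step narrower than major) the quality is diminished.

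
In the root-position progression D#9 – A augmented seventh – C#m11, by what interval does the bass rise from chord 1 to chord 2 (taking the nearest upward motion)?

diminished 5th

The roots are D# and A.
5 letter names make it a fifth; at 6 semitones (a half step narrower than perfect) the quality is diminished.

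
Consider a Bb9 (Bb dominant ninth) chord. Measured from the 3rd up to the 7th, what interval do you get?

Bb9 is spelled Bb, D, F, Ab, C.
So we need the interval from D up to Ab.
From D to Ab: 6 semitones over a fifth = diminished.

diminished fifth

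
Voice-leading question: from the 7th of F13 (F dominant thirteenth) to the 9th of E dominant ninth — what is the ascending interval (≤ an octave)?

A2

The 7th of F13 (F dominant thirteenth) is Eb; the 9th of E dominant ninth is F#.
2 letter names make it a second; at 3 semitones (a half step wider than major) the quality is augmented.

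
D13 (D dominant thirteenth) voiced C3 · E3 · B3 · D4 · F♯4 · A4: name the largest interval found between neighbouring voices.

Adjacent intervals: C3→E3 = major third; E3→B3 = perfect fifth; B3→D4 = minor third; D4→F♯4 = major third; F♯4→A4 = minor third.
The largest is E3 to B3, a perfect fifth (7 semitones).

perfect fifth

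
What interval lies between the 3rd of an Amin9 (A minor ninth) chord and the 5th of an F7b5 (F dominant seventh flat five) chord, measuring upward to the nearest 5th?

Amin9 (A minor ninth) has C as its 3rd, and F7b5 (F dominant seventh flat five) has C♭ as its 5th.
From C to C♭: 11 semitones over an octave = diminished.

diminished octave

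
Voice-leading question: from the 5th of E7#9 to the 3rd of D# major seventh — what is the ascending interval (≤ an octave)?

augmented fifth

The 5th of E7#9 is B; the 3rd of D# major seventh is F##.
5 letter names make it a fifth; at 8 semitones (a half step wider than perfect) the quality is augmented.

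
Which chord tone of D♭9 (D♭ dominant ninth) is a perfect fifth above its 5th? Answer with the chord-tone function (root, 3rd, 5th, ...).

9th

D♭9 (D♭ dominant ninth): D♭ F A♭ C♭ E♭.
The 5th is A♭. A perfect fifth above A♭ is E♭.
E♭ is the chord's 9th.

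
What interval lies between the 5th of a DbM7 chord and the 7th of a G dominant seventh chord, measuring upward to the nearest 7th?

major sixth

The 5th of DbM7 is Ab; the 7th of G dominant seventh is F.
Counting 6 letters and 9 half steps from Ab gives a major sixth.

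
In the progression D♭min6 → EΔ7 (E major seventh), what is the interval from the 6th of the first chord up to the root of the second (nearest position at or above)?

The 6th of D♭min6 is B♭; the root of EΔ7 (E major seventh) is E.
B♭ up to E is 6 semitones, a half step wider than a perfect fourth, so the interval is augmented.

augmented fourth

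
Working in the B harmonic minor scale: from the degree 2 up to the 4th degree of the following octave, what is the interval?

minor tenth

The scale runs B C♯ D E F♯ G A♯.
So we need the interval from C♯ up to E.
10 letter names make it a tenth; at 15 semitones (a half step narrower than major) the quality is minor.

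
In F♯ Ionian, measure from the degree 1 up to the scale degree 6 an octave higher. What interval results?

major thirteenth

The scale runs F♯ G♯ A♯ B C♯ D♯ E♯.
Degree 1 = F♯; 6th degree (up an octave) = D♯.
F♯ up to D♯ spans 13 letter names and 21 semitones — a major thirteenth.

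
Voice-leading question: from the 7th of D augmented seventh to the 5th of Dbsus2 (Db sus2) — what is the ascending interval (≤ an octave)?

minor sixth

The 7th of D augmented seventh is C; the 5th of Dbsus2 (Db sus2) is Ab.
C up to Ab is 8 semitones, a half step narrower than a major sixth, so the interval is minor.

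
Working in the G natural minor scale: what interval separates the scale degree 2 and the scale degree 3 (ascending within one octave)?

The scale runs G A Bb C D Eb F.
Scale degree 2 = A; 3rd scale degree = Bb.
A up to Bb is 1 semitone, a half step narrower than a major second, so the interval is minor.

m2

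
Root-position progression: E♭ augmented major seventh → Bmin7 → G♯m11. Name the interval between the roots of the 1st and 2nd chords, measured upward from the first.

augmented fifth

The roots are E♭ and B.
5 letter names make it a fifth; at 8 semitones (a half step wider than perfect) the quality is augmented.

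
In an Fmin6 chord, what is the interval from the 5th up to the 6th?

major second

Fmin6: F Ab C D.
That puts C below D.
Counting 2 letters and 2 half steps from C gives a major second.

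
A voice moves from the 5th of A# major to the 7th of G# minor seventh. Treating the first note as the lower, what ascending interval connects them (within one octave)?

minor second

The 5th of A# major is E#; the 7th of G# minor seventh is F#.
E# up to F# is 1 semitone, a half step narrower than a major second, so the interval is minor.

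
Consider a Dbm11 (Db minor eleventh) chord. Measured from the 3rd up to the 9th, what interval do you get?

Spelling the chord: Db Fb Ab Cb Eb Gb.
The 3rd is Fb and the 9th is Eb.
From Fb to Eb is 11 semitones, exactly the major seventh.

M7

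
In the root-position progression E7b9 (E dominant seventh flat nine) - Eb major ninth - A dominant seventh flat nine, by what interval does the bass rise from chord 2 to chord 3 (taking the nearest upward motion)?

augmented 4th

The roots are Eb and A.
4 letter names make it a fourth; at 6 semitones (a half step wider than perfect) the quality is augmented.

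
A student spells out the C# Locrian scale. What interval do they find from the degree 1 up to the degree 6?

The scale runs C# D E F# G A B.
So we need the interval from C# up to A.
6 letter names make it a sixth; at 8 semitones (a half step narrower than major) the quality is minor.

minor sixth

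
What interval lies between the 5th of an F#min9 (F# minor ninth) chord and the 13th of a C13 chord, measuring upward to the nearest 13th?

The 5th of F#min9 (F# minor ninth) is C#; the 13th of C13 is A.
C# up to A is 8 semitones, a half step narrower than a major sixth, so the interval is minor.

minor 6th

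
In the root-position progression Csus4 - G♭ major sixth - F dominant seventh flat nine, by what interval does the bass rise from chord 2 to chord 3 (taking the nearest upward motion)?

The roots are G♭ and F.
From G♭ to F is 11 semitones, exactly the major seventh.

major seventh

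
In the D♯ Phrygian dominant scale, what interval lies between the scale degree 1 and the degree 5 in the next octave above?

perfect twelfth

The scale runs D♯ E F𝄪 G♯ A♯ B C♯.
That puts D♯ below A♯.
D♯ up to A♯ spans 12 letter names and 19 semitones — a perfect twelfth.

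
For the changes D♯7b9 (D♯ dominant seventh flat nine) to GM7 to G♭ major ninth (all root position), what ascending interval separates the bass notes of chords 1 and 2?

diminished fourth

The roots are D♯ and G.
From D♯ to G: 4 semitones over a fourth = diminished.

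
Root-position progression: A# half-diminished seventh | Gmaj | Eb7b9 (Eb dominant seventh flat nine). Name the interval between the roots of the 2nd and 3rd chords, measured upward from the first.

The roots are G and Eb.
G up to Eb is 8 semitones, a half step narrower than a major sixth, so the interval is minor.

minor 6th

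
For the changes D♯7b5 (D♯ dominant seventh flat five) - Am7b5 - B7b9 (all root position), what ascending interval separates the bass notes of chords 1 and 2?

The roots are D♯ and A.
From D♯ to A: 6 semitones over a fifth = diminished.

d5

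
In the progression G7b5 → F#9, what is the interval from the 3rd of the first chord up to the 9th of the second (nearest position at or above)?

The 3rd of G7b5 is B; the 9th of F#9 is G#.
From B to G# is 9 semitones, exactly the major sixth.

major sixth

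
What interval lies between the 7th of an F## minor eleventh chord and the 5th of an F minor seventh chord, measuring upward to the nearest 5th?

F## minor eleventh has E# as its 7th, and F minor seventh has C as its 5th.
6 letter names make it a sixth; at 7 semitones (a whole step narrower than major) the quality is diminished.

d6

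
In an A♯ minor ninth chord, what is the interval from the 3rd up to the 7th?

A♯min9 is spelled A♯-C♯-E♯-G♯-B♯.
That puts C♯ below G♯.
Counting 5 letters and 7 half steps from C♯ gives a perfect fifth.

perfect 5th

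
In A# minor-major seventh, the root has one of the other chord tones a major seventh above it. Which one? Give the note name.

Spelling the chord: A#–C#–E#–G##.
The root is A#. A major seventh above A# is G##.
G## is the chord's 7th.

G##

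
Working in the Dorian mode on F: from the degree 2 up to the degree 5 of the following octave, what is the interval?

perfect eleventh

F dorian: F G A♭ B♭ C D E♭.
So we need the interval from G up to C.
From G to C is 17 semitones, exactly the perfect eleventh.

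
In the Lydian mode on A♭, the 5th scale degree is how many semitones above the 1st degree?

The scale is A♭ B♭ C D E♭ F G.
A♭ up to E♭ is a perfect fifth — 7 semitones.

7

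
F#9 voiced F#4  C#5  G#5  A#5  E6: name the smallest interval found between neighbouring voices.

major 2nd

Adjacent intervals: F#4→C#5 = perfect fifth; C#5→G#5 = perfect fifth; G#5→A#5 = major second; A#5→E6 = diminished fifth.
The smallest is G#5 to A#5, a major second (2 semitones).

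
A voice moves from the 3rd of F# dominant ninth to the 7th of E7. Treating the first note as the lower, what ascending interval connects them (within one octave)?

diminished fourth

F# dominant ninth has A# as its 3rd, and E7 has D as its 7th.
From A# to D: 4 semitones over a fourth = diminished.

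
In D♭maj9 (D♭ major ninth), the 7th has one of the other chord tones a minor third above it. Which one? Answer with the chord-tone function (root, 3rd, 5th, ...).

9th

D♭ major ninth is spelled D♭–F–A♭–C–E♭.
The 7th is C. A minor third above C is E♭.
E♭ is the chord's 9th.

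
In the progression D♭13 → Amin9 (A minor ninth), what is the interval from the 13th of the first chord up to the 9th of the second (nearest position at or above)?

D♭13 has B♭ as its 13th, and Amin9 (A minor ninth) has B as its 9th.
1 letter names make it a unison; at 1 semitone (a half step wider than perfect) the quality is augmented.

augmented 1st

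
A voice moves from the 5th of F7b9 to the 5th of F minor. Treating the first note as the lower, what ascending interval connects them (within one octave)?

The 5th of F7b9 is C; the 5th of F minor is C.
Counting 1 letters and 0 half steps from C gives a perfect unison.

perfect unison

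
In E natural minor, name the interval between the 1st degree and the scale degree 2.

The scale runs E F# G A B C D.
So we need the interval from E up to F#.
E up to F# spans 2 letter names and 2 semitones — a major second.

major second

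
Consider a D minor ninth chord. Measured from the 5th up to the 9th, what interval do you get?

perfect fifth

Spelling the chord: D–F–A–C–E.
5th = A; 9th = E.
From A to E is 7 semitones, exactly the perfect fifth.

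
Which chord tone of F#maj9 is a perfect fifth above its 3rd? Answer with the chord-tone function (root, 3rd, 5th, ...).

7th

F# major ninth is spelled F#–A#–C#–E#–G#.
The 3rd is A#. A perfect fifth above A# is E#.
E# is the chord's 7th.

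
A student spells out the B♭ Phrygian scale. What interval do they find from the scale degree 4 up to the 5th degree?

Spelling the B♭ Phrygian scale: B♭ C♭ D♭ E♭ F G♭ A♭.
Scale degree 4 = E♭; scale degree 5 = F.
From E♭ to F is 2 semitones, exactly the major second.

M2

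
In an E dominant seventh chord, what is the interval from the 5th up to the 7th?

minor third

Spelling the chord: E–G♯–B–D.
So we need the interval from B up to D.
3 letter names make it a third; at 3 semitones (a half step narrower than major) the quality is minor.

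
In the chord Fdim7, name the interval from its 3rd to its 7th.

diminished fifth

Spelling the chord: F-A♭-C♭-E𝄫.
The 3rd is A♭ and the 7th is E𝄫.
From A♭ to E𝄫: 6 semitones over a fifth = diminished.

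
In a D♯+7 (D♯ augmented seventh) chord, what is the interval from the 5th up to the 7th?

diminished third

Spelling the chord: D♯–F𝄪–A𝄪–C♯.
So we need the interval from A𝄪 up to C♯.
From A𝄪 to C♯: 2 semitones over a third = diminished.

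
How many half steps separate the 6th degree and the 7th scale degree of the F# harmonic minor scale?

The scale is F# G# A B C# D E#.
D up to E# is an augmented second — 3 semitones.

3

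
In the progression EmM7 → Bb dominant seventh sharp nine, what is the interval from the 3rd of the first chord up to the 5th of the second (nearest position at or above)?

The 3rd of EmM7 is G; the 5th of Bb dominant seventh sharp nine is F.
G up to F is 10 semitones, a half step narrower than a major seventh, so the interval is minor.

minor seventh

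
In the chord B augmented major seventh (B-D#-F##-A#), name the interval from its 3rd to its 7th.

perfect fifth

That puts D# below A#.
D# up to A# spans 5 letter names and 7 semitones — a perfect fifth.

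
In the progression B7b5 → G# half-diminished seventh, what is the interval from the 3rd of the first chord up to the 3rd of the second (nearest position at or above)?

m6

The 3rd of B7b5 is D#; the 3rd of G# half-diminished seventh is B.
D# up to B is 8 semitones, a half step narrower than a major sixth, so the interval is minor.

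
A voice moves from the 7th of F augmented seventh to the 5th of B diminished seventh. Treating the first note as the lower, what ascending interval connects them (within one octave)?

The 7th of F augmented seventh is Eb; the 5th of B diminished seventh is F.
Counting 2 letters and 2 half steps from Eb gives a major second.

major 2nd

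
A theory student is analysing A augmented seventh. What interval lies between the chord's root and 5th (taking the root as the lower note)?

augmented fifth

A augmented seventh is spelled A–C♯–E♯–G.
The root is A and the 5th is E♯.
A up to E♯ is 8 semitones, a half step wider than a perfect fifth, so the interval is augmented.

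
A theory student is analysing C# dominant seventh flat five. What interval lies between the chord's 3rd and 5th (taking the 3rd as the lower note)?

d3

C#7b5 is spelled C#-E#-G-B.
3rd = E#; 5th = G.
From E# to G: 2 semitones over a third = diminished.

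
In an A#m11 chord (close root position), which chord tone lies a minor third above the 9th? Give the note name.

D#

A#m11 is spelled A#–C#–E#–G#–B#–D#.
The 9th is B#. A minor third above B# is D#.
D# is the chord's 11th.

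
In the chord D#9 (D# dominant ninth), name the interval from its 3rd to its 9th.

minor 7th

The chord tones of D#9 are D#, F##, A#, C#, E#.
So we need the interval from F## up to E#.
From F## to E#: 10 semitones over a seventh = minor.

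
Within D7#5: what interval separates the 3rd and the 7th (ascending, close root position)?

The chord tones of D augmented seventh are D-F#-A#-C.
So we need the interval from F# up to C.
F# up to C is 6 semitones, a half step narrower than a perfect fifth, so the interval is diminished.
This 3–7 tritone is the characteristic tension at the heart of the dominant sound.

d5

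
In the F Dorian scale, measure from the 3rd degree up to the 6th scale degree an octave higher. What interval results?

augmented eleventh

The scale runs F G A♭ B♭ C D E♭.
That puts A♭ below D.
A♭ up to D is 18 semitones, a half step wider than a perfect eleventh, so the interval is augmented.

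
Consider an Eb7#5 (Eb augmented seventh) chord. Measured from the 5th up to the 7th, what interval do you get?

d3

Eb augmented seventh is spelled Eb-G-B-Db.
The 5th is B and the 7th is Db.
From B to Db: 2 semitones over a third = diminished.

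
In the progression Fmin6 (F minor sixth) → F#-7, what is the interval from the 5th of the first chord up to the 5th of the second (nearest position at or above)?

The 5th of Fmin6 (F minor sixth) is C; the 5th of F#-7 is C#.
1 letter names make it a unison; at 1 semitone (a half step wider than perfect) the quality is augmented.

A1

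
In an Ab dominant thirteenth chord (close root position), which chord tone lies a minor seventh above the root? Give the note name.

Gb

The chord tones of Ab13 are Ab, C, Eb, Gb, Bb, F.
The root is Ab. A minor seventh above Ab is Gb.
Gb is the chord's 7th.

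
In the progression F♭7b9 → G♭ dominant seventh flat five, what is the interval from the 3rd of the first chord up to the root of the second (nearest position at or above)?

F♭7b9 has A♭ as its 3rd, and G♭ dominant seventh flat five has G♭ as its root.
7 letter names make it a seventh; at 10 semitones (a half step narrower than major) the quality is minor.

minor 7th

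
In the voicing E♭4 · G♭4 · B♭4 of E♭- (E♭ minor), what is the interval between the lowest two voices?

m3

Those voices are E♭4 and G♭4.
3 letter names make it a third; at 3 semitones (a half step narrower than major) the quality is minor.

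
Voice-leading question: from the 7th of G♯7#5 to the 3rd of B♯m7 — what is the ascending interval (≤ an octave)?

major sixth

G♯7#5 has F♯ as its 7th, and B♯m7 has D♯ as its 3rd.
From F♯ to D♯ is 9 semitones, exactly the major sixth.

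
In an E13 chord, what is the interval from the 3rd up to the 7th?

The chord tones of E13 are E–G#–B–D–F#–C#.
So we need the interval from G# up to D.
G# up to D is 6 semitones, a half step narrower than a perfect fifth, so the interval is diminished.

diminished fifth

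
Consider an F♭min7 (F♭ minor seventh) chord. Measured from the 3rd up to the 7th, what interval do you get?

perfect fifth

F♭ minor seventh is spelled F♭–A𝄫–C♭–E𝄫.
That puts A𝄫 below E𝄫.
A𝄫 up to E𝄫 spans 5 letter names and 7 semitones — a perfect fifth.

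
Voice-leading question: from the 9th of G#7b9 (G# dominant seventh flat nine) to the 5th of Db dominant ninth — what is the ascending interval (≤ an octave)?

d8

The 9th of G#7b9 (G# dominant seventh flat nine) is A; the 5th of Db dominant ninth is Ab.
A up to Ab is 11 semitones, a half step narrower than a perfect octave, so the interval is diminished.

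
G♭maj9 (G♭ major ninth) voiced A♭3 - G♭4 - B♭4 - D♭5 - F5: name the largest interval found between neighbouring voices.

Adjacent intervals: A♭3→G♭4 = minor seventh; G♭4→B♭4 = major third; B♭4→D♭5 = minor third; D♭5→F5 = major third.
The largest is A♭3 to G♭4, a minor seventh (10 semitones).

minor 7th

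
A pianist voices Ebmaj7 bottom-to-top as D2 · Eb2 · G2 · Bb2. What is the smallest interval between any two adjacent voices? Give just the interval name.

Adjacent intervals: D2→Eb2 = minor second; Eb2→G2 = major third; G2→Bb2 = minor third.
The smallest is D2 to Eb2, a minor second (1 semitone).

m2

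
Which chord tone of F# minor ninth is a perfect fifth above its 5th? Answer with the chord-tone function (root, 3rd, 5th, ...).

9th

Spelling the chord: F#–A–C#–E–G#.
The 5th is C#. A perfect fifth above C# is G#.
G# is the chord's 9th.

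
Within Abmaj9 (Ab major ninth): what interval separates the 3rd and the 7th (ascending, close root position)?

The chord tones of Abmaj9 (Ab major ninth) are Ab-C-Eb-G-Bb.
That puts C below G.
C up to G spans 5 letter names and 7 semitones — a perfect fifth.

P5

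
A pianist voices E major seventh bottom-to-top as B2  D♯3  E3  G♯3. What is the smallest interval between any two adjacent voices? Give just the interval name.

Adjacent intervals: B2→D♯3 = major third; D♯3→E3 = minor second; E3→G♯3 = major third.
The smallest is D♯3 to E3, a minor second (1 semitone).

m2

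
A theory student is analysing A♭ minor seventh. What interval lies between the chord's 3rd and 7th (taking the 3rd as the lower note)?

A♭-7 is spelled A♭, C♭, E♭, G♭.
So we need the interval from C♭ up to G♭.
C♭ up to G♭ spans 5 letter names and 7 semitones — a perfect fifth.

perfect fifth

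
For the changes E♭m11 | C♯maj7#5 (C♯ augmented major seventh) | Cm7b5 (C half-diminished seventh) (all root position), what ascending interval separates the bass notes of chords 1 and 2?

The roots are E♭ and C♯.
6 letter names make it a sixth; at 10 semitones (a half step wider than major) the quality is augmented.

augmented sixth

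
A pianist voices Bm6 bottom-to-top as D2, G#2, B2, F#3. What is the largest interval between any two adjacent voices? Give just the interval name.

Adjacent intervals: D2→G#2 = augmented fourth; G#2→B2 = minor third; B2→F#3 = perfect fifth.
The largest is B2 to F#3, a perfect fifth (7 semitones).

perfect 5th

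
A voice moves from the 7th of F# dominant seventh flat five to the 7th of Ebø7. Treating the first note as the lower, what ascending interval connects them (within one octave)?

F# dominant seventh flat five has E as its 7th, and Ebø7 has Db as its 7th.
7 letter names make it a seventh; at 9 semitones (a whole step narrower than major) the quality is diminished.

d7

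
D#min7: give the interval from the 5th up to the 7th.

minor 3rd

D#min7 is spelled D#–F#–A#–C#.
So we need the interval from A# up to C#.
A# up to C# is 3 semitones, a half step narrower than a major third, so the interval is minor.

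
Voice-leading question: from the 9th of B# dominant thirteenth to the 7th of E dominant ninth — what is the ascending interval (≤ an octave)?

diminished second

B# dominant thirteenth has C## as its 9th, and E dominant ninth has D as its 7th.
2 letter names make it a second; at 0 semitones (a whole step narrower than major) the quality is diminished.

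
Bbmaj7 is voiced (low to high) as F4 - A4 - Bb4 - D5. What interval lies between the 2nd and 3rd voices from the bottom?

minor 2nd

Those voices are A4 and Bb4.
From A to Bb: 1 semitone over a second = minor.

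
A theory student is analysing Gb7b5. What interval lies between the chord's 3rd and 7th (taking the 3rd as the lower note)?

diminished fifth

Gb dominant seventh flat five is spelled Gb, Bb, Dbb, Fb.
The 3rd is Bb and the 7th is Fb.
Bb up to Fb is 6 semitones, a half step narrower than a perfect fifth, so the interval is diminished.
This 3–7 tritone is the characteristic tension at the heart of the dominant sound.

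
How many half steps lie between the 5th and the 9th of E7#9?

8

E7#9: E-G#-B-D-F##.
B to F## is an augmented fifth: 8 semitones.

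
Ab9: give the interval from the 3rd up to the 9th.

minor seventh

Ab9 is spelled Ab C Eb Gb Bb.
So we need the interval from C up to Bb.
7 letter names make it a seventh; at 10 semitones (a half step narrower than major) the quality is minor.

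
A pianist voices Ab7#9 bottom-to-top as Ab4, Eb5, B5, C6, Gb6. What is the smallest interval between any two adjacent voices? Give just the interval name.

Adjacent intervals: Ab4→Eb5 = perfect fifth; Eb5→B5 = augmented fifth; B5→C6 = minor second; C6→Gb6 = diminished fifth.
The smallest is B5 to C6, a minor second (1 semitone).

minor second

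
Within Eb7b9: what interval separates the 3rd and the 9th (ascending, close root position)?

d7

Eb7b9 (Eb dominant seventh flat nine): Eb G Bb Db Fb.
So we need the interval from G up to Fb.
From G to Fb: 9 semitones over a seventh = diminished.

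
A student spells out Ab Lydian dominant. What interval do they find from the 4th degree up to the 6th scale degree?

Ab lydian dominant: Ab Bb C D Eb F Gb.
4th degree = D; degree 6 = F.
3 letter names make it a third; at 3 semitones (a half step narrower than major) the quality is minor.

minor third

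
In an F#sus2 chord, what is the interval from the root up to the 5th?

F#sus2 is spelled F#, G#, C#.
So we need the interval from F# up to C#.
Counting 5 letters and 7 half steps from F# gives a perfect fifth.

perfect fifth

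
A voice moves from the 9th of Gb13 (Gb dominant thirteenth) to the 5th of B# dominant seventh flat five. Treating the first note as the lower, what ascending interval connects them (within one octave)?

Gb13 (Gb dominant thirteenth) has Ab as its 9th, and B# dominant seventh flat five has F# as its 5th.
Ab up to F# is 10 semitones, a half step wider than a major sixth, so the interval is augmented.

augmented sixth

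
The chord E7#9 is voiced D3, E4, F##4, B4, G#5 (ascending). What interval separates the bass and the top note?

The outer voices are D3 and G#5.
D up to G# is 30 semitones, a half step wider than a perfect 18th, so the interval is augmented.

augmented 18th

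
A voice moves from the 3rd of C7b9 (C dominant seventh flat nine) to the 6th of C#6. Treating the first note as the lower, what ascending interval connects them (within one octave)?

A4

The 3rd of C7b9 (C dominant seventh flat nine) is E; the 6th of C#6 is A#.
From E to A#: 6 semitones over a fourth = augmented.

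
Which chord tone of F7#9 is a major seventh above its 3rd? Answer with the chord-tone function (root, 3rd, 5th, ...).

F7#9 is spelled F-A-C-E♭-G♯.
The 3rd is A. A major seventh above A is G♯.
G♯ is the chord's 9th.

9th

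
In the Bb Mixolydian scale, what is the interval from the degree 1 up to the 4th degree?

The scale runs Bb C D Eb F G Ab.
So we need the interval from Bb up to Eb.
Bb up to Eb spans 4 letter names and 5 semitones — a perfect fourth.

perfect 4th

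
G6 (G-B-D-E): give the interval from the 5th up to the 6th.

That puts D below E.
D up to E spans 2 letter names and 2 semitones — a major second.

major second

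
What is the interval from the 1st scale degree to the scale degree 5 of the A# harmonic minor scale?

perfect 5th

A# harmonic minor: A# B# C# D# E# F# G##.
The 1st scale degree is A# and the scale degree 5 is E#.
From A# to E# is 7 semitones, exactly the perfect fifth.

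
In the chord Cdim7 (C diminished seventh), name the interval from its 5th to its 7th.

C°7: C E♭ G♭ B𝄫.
That puts G♭ below B𝄫.
G♭ up to B𝄫 is 3 semitones, a half step narrower than a major third, so the interval is minor.

minor third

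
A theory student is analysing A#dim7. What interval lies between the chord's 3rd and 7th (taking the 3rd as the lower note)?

A#dim7 (A# diminished seventh) is spelled A# C# E G.
The 3rd is C# and the 7th is G.
C# up to G is 6 semitones, a half step narrower than a perfect fifth, so the interval is diminished.

diminished fifth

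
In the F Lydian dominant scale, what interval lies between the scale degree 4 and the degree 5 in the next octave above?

minor ninth

The scale runs F G A B C D Eb.
The scale degree 4 is B and the 5th degree (up an octave) is C.
From B to C: 13 semitones over a ninth = minor.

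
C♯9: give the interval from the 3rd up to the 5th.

C♯ dominant ninth: C♯-E♯-G♯-B-D♯.
That puts E♯ below G♯.
From E♯ to G♯: 3 semitones over a third = minor.

m3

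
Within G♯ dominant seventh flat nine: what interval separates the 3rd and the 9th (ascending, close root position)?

diminished 7th

Spelling the chord: G♯ B♯ D♯ F♯ A.
The 3rd is B♯ and the 9th is A.
B♯ up to A is 9 semitones, a whole step narrower than a major seventh, so the interval is diminished.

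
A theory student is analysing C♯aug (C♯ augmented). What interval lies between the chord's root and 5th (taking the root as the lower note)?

augmented fifth

C♯ augmented: C♯ E♯ G𝄪.
Root = C♯; 5th = G𝄪.
5 letter names make it a fifth; at 8 semitones (a half step wider than perfect) the quality is augmented.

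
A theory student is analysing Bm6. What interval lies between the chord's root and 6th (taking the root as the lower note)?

The chord tones of Bmin6 are B D F# G#.
That puts B below G#.
From B to G# is 9 semitones, exactly the major sixth.

major 6th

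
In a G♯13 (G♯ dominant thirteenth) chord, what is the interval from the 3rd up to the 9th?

minor 7th

G♯13: G♯–B♯–D♯–F♯–A♯–E♯.
3rd = B♯; 9th = A♯.
From B♯ to A♯: 10 semitones over a seventh = minor.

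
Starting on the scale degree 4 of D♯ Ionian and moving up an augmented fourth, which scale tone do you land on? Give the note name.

The scale is D♯ E♯ F𝄪 G♯ A♯ B♯ C𝄪.
The scale degree 4 is G♯; an augmented fourth above that is C𝄪 — scale degree 7.

C##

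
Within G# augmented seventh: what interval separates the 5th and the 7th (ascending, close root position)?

Spelling the chord: G#-B#-D##-F#.
5th = D##; 7th = F#.
D## up to F# is 2 semitones, a whole step narrower than a major third, so the interval is diminished.

diminished third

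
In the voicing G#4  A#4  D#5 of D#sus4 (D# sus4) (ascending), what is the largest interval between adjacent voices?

perfect 4th

Adjacent intervals: G#4→A#4 = major second; A#4→D#5 = perfect fourth.
The largest is A#4 to D#5, a perfect fourth (5 semitones).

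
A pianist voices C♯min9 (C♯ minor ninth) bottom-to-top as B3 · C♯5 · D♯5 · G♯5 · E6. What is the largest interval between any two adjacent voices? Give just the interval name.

major 9th

Adjacent intervals: B3→C♯5 = major ninth; C♯5→D♯5 = major second; D♯5→G♯5 = perfect fourth; G♯5→E6 = minor sixth.
The largest is B3 to C♯5, a major ninth (14 semitones).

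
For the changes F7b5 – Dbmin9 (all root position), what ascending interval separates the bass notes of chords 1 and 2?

The roots are F and Db.
F up to Db is 8 semitones, a half step narrower than a major sixth, so the interval is minor.

minor 6th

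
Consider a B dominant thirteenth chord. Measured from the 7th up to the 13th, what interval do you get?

M7

B13: B, D#, F#, A, C#, G#.
So we need the interval from A up to G#.
A up to G# spans 7 letter names and 11 semitones — a major seventh.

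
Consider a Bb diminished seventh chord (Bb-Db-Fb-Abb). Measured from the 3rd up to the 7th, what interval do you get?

diminished fifth

The 3rd is Db and the 7th is Abb.
Db up to Abb is 6 semitones, a half step narrower than a perfect fifth, so the interval is diminished.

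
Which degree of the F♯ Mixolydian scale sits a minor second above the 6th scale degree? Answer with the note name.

E

The scale is F♯ G♯ A♯ B C♯ D♯ E.
The 6th scale degree is D♯; a minor second above that is E — scale degree 7.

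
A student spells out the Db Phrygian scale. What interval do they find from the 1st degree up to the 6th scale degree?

minor sixth

Db phrygian: Db Ebb Fb Gb Ab Bbb Cb.
That puts Db below Bbb.
From Db to Bbb: 8 semitones over a sixth = minor.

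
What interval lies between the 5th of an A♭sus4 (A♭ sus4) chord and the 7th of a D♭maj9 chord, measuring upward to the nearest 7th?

A♭sus4 (A♭ sus4) has E♭ as its 5th, and D♭maj9 has C as its 7th.
E♭ up to C spans 6 letter names and 9 semitones — a major sixth.

major sixth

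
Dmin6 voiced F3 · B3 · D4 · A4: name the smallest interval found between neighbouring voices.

minor 3rd

Adjacent intervals: F3→B3 = augmented fourth; B3→D4 = minor third; D4→A4 = perfect fifth.
The smallest is B3 to D4, a minor third (3 semitones).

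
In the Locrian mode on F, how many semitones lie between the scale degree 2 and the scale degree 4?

The scale is F Gb Ab Bb Cb Db Eb.
Gb up to Bb is a major third — 4 semitones.

4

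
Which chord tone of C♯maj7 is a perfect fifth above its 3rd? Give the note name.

B#

Spelling the chord: C♯, E♯, G♯, B♯.
The 3rd is E♯. A perfect fifth above E♯ is B♯.
B♯ is the chord's 7th.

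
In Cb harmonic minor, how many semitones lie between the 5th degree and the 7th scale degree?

4

The scale is Cb Db Ebb Fb Gb Abb Bb.
Gb up to Bb is a major third — 4 semitones.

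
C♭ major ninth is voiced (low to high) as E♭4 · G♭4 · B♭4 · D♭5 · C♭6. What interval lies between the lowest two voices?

minor third

Those voices are E♭4 and G♭4.
3 letter names make it a third; at 3 semitones (a half step narrower than major) the quality is minor.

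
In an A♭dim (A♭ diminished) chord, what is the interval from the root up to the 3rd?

minor third

Spelling the chord: A♭–C♭–E𝄫.
That puts A♭ below C♭.
A♭ up to C♭ is 3 semitones, a half step narrower than a major third, so the interval is minor.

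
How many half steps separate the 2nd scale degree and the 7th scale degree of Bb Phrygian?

The scale is Bb Cb Db Eb F Gb Ab.
Cb up to Ab is a major sixth — 9 semitones.

9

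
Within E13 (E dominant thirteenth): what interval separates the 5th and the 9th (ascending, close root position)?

E13 (E dominant thirteenth): E–G#–B–D–F#–C#.
The 5th is B and the 9th is F#.
From B to F# is 7 semitones, exactly the perfect fifth.

perfect 5th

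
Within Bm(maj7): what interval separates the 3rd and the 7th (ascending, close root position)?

Spelling the chord: B, D, F#, A#.
So we need the interval from D up to A#.
From D to A#: 8 semitones over a fifth = augmented.

augmented fifth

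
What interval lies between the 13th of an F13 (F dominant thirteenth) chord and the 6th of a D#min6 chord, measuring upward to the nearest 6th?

augmented 6th

F13 (F dominant thirteenth) has D as its 13th, and D#min6 has B# as its 6th.
6 letter names make it a sixth; at 10 semitones (a half step wider than major) the quality is augmented.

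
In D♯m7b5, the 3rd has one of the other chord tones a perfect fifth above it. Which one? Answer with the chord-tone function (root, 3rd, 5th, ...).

D♯ø (D♯ half-diminished seventh) is spelled D♯ F♯ A C♯.
The 3rd is F♯. A perfect fifth above F♯ is C♯.
C♯ is the chord's 7th.

7th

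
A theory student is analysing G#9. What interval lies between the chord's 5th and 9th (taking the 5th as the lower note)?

perfect 5th

G#9 is spelled G#–B#–D#–F#–A#.
5th = D#; 9th = A#.
From D# to A# is 7 semitones, exactly the perfect fifth.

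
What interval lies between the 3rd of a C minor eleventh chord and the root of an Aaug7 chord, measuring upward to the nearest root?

augmented 4th

The 3rd of C minor eleventh is Eb; the root of Aaug7 is A.
Eb up to A is 6 semitones, a half step wider than a perfect fourth, so the interval is augmented.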